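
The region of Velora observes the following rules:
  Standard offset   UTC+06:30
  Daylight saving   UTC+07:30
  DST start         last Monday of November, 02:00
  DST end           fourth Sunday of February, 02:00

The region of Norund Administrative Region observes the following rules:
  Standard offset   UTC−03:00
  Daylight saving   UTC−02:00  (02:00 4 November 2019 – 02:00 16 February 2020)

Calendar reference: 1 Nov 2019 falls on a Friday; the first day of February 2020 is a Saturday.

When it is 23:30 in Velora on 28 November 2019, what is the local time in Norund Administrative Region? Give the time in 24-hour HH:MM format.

14:00

1 November 2019 is a Friday, so Mondays fall on 4, 11, 18, 25; the last is November 25.
1 February 2020 is a Saturday, so the first Sunday is February 2 and the fourth is February 23.
28 November 2019 falls between 25 November 2019 and 23 February 2020, so daylight saving is in effect and Velora is at UTC+07:30.
23:30 Velora − 7h30m = 16:00 UTC.
At the standard offset (UTC−03:00), 16:00 UTC − 3h = 13:00 Norund Administrative Region standard time.
Daylight saving runs 4 November 2019 – 16 February 2020; the standard-time date in Norund Administrative Region, 28 November 2019, is inside that window, so Norund Administrative Region is at UTC−02:00.
16:00 UTC − 2h = 14:00 Norund Administrative Region.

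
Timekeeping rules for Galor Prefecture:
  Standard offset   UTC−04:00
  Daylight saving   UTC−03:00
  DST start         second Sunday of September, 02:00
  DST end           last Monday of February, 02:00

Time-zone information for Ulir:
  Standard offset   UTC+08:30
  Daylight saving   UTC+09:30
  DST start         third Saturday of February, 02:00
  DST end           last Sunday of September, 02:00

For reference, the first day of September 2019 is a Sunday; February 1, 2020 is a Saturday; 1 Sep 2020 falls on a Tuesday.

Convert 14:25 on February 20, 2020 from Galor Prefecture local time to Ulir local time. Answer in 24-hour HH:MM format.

1 September 2019 is a Sunday, so the first Sunday is September 1 and the second is September 8.
1 February 2020 is a Saturday, so Mondays fall on 3, 10, 17, 24; the last is February 24.
February 20, 2020 lies within the daylight-saving period (8 September 2019 – 24 February 2020), so Galor Prefecture is on daylight time, UTC−03:00.
14:25 Galor Prefecture + 3h = 17:25 UTC.
1 February 2020 is a Saturday, so the first Saturday is February 1 and the third is February 15.
1 September 2020 is a Tuesday, so Sundays fall on 6, 13, 20, 27; the last is September 27.
At the standard offset (UTC+08:30), 17:25 UTC + 8h30m = 01:55 Ulir standard time (rolling into the next day, 21 February 2020).
The standard-time date in Ulir, February 21, 2020, falls between 15 February and 27 September, so daylight saving is in effect and Ulir is at UTC+09:30.
17:25 UTC + 9h30m = 02:55 Ulir (rolling into the next day, 21 February 2020).

02:55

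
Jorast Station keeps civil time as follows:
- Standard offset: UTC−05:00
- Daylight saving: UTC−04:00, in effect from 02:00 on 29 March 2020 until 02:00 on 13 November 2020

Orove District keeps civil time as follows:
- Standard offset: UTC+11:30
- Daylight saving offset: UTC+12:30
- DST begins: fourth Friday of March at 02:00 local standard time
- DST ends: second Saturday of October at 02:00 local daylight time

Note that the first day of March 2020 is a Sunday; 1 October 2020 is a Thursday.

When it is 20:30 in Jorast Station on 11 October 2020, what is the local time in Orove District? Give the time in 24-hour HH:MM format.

Daylight saving runs 29 March – 13 November; 11 October 2020 is inside that window, so Jorast Station is at UTC−04:00.
20:30 Jorast Station + 4h = 00:30 UTC (rolling into the next day, 12 October 2020).
1 March 2020 is a Sunday, so the first Friday is March 6 and the fourth is March 27.
1 October 2020 is a Thursday, so the first Saturday is October 3 and the second is October 10.
At the standard offset (UTC+11:30), 00:30 UTC + 11h30m = 12:00 Orove District standard time.
The standard-time date in Orove District, 12 October 2020, does not fall between 27 March and 10 October, so daylight saving is not in effect and Orove District is at UTC+11:30.
00:30 UTC + 11h30m = 12:00 Orove District.

12:00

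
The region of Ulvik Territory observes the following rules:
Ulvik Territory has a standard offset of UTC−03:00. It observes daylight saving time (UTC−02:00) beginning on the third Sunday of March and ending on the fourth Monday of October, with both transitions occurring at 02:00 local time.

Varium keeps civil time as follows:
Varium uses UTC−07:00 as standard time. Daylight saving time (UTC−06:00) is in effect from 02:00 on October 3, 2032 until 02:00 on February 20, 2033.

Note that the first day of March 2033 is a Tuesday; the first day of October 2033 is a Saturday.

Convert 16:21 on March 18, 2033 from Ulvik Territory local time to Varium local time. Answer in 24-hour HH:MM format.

12:21

1 March 2033 is a Tuesday, so the first Sunday is March 6 and the third is March 20.
1 October 2033 is a Saturday, so the first Monday is October 3 and the fourth is October 24.
March 18, 2033 is outside the daylight-saving period (20 March – 24 October), so Ulvik Territory is on standard time, UTC−03:00.
16:21 Ulvik Territory + 3h = 19:21 UTC.
At the standard offset (UTC−07:00), 19:21 UTC − 7h = 12:21 Varium standard time.
The standard-time date in Varium, March 18, 2033, is outside the daylight-saving period (3 October 2032 – 20 February 2033), so Varium is on standard time, UTC−07:00.
19:21 UTC − 7h = 12:21 Varium.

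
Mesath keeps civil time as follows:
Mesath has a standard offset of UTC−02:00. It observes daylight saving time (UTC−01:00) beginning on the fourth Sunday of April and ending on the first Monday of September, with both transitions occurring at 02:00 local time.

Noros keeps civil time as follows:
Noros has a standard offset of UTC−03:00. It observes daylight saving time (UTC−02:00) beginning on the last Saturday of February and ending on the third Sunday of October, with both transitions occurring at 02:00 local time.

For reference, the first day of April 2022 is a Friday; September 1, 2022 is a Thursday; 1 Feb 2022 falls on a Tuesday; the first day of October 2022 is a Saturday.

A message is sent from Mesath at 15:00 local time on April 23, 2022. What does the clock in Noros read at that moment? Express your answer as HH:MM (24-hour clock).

15:00

1 April 2022 is a Friday, so the first Sunday is April 3 and the fourth is April 24.
1 September 2022 is a Thursday, so the first Monday is September 5.
April 23, 2022 does not fall between 24 April and 5 September, so daylight saving is not in effect and Mesath is at UTC−02:00.
15:00 Mesath + 2h = 17:00 UTC.
1 February 2022 is a Tuesday, so Saturdays fall on 5, 12, 19, 26; the last is February 26.
1 October 2022 is a Saturday, so the first Sunday is October 2 and the third is October 16.
At the standard offset (UTC−03:00), 17:00 UTC − 3h = 14:00 Noros standard time.
The standard-time date in Noros, April 23, 2022, lies within the daylight-saving period (26 February – 16 October), so Noros is on daylight time, UTC−02:00.
17:00 UTC − 2h = 15:00 Noros.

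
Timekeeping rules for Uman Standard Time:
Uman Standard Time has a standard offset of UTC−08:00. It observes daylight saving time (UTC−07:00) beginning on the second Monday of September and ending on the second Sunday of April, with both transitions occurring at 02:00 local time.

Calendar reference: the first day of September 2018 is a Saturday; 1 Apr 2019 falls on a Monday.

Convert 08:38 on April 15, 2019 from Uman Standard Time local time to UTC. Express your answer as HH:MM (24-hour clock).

16:38

1 September 2018 is a Saturday, so the first Monday is September 3 and the second is September 10.
1 April 2019 is a Monday, so the first Sunday is April 7 and the second is April 14.
April 15, 2019 is outside the daylight-saving period (10 September 2018 – 14 April 2019), so Uman Standard Time is on standard time, UTC−08:00.
08:38 local + 8h = 16:38 UTC.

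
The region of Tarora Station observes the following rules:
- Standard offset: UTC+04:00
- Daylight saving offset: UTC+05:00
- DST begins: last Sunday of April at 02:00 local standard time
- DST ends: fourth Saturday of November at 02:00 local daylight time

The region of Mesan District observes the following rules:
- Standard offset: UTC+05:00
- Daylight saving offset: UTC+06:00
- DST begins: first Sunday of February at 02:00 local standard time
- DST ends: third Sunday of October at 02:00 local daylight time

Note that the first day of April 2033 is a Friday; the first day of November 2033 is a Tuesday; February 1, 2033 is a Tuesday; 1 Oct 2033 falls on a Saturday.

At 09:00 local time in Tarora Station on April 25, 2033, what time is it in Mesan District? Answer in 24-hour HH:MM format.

1 April 2033 is a Friday, so Sundays fall on 3, 10, 17, 24; the last is April 24.
1 November 2033 is a Tuesday, so the first Saturday is November 5 and the fourth is November 26.
April 25, 2033 falls between 24 April and 26 November, so daylight saving is in effect and Tarora Station is at UTC+05:00.
09:00 Tarora Station − 5h = 04:00 UTC.
1 February 2033 is a Tuesday, so the first Sunday is February 6.
1 October 2033 is a Saturday, so the first Sunday is October 2 and the third is October 16.
At the standard offset (UTC+05:00), 04:00 UTC + 5h = 09:00 Mesan District standard time.
Daylight saving runs 6 February – 16 October; the standard-time date in Mesan District, April 25, 2033, is inside that window, so Mesan District is at UTC+06:00.
04:00 UTC + 6h = 10:00 Mesan District.

10:00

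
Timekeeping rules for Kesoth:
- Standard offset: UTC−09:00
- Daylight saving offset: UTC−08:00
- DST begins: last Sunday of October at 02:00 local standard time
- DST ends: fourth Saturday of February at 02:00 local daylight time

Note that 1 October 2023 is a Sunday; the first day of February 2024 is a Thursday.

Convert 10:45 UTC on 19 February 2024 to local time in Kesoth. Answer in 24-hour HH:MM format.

1 October 2023 is a Sunday, so Sundays fall on 1, 8, 15, 22, 29; the last is October 29.
1 February 2024 is a Thursday, so the first Saturday is February 3 and the fourth is February 24.
At the standard offset (UTC−09:00), 10:45 UTC − 9h = 01:45 Kesoth standard time.
The standard-time date in Kesoth, 19 February 2024, falls between 29 October 2023 and 24 February 2024, so daylight saving is in effect and Kesoth is at UTC−08:00.
10:45 UTC − 8h = 02:45 local.

02:45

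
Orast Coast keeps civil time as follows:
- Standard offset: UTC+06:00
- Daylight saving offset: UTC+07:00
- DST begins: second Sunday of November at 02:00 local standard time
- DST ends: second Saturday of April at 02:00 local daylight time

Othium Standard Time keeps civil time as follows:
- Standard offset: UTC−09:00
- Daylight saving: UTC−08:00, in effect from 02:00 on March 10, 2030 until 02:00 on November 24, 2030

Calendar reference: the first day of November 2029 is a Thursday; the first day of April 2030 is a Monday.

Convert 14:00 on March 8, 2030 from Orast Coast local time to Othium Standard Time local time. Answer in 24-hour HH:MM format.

22:00

1 November 2029 is a Thursday, so the first Sunday is November 4 and the second is November 11.
1 April 2030 is a Monday, so the first Saturday is April 6 and the second is April 13.
Daylight saving runs 11 November 2029 – 13 April 2030; March 8, 2030 is inside that window, so Orast Coast is at UTC+07:00.
14:00 Orast Coast − 7h = 07:00 UTC.
At the standard offset (UTC−09:00), 07:00 UTC − 9h = 22:00 Othium Standard Time standard time (rolling into the previous day, 7 March 2030).
Daylight saving runs 10 March – 24 November; the standard-time date in Othium Standard Time, March 7, 2030, is outside that window, so Othium Standard Time is on standard time at UTC−09:00.
07:00 UTC − 9h = 22:00 Othium Standard Time (rolling into the previous day, 7 March 2030).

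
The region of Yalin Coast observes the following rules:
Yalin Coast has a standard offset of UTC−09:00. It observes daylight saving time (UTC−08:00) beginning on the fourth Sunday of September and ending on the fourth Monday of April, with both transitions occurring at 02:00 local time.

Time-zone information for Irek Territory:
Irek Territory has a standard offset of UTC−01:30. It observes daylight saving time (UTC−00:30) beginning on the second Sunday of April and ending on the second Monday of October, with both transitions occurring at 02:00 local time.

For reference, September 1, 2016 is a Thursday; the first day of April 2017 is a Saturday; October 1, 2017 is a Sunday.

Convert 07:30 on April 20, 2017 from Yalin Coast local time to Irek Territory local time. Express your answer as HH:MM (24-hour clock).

15:00

1 September 2016 is a Thursday, so the first Sunday is September 4 and the fourth is September 25.
1 April 2017 is a Saturday, so the first Monday is April 3 and the fourth is April 24.
April 20, 2017 falls between 25 September 2016 and 24 April 2017, so daylight saving is in effect and Yalin Coast is at UTC−08:00.
07:30 Yalin Coast + 8h = 15:30 UTC.
1 April 2017 is a Saturday, so the first Sunday is April 2 and the second is April 9.
1 October 2017 is a Sunday, so the first Monday is October 2 and the second is October 9.
At the standard offset (UTC−01:30), 15:30 UTC − 1h30m = 14:00 Irek Territory standard time.
The standard-time date in Irek Territory, April 20, 2017, falls between 9 April and 9 October, so daylight saving is in effect and Irek Territory is at UTC−00:30.
15:30 UTC − 0h30m = 15:00 Irek Territory.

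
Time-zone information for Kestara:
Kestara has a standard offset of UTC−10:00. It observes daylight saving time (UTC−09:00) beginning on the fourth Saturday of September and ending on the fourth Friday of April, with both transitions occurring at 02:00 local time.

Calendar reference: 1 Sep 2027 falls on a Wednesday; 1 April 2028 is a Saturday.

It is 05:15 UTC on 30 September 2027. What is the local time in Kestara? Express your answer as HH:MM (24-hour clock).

1 September 2027 is a Wednesday, so the first Saturday is September 4 and the fourth is September 25.
1 April 2028 is a Saturday, so the first Friday is April 7 and the fourth is April 28.
At the standard offset (UTC−10:00), 05:15 UTC − 10h = 19:15 Kestara standard time (rolling into the previous day, 29 September 2027).
Daylight saving runs 25 September 2027 – 28 April 2028; the standard-time date in Kestara, 29 September 2027, is inside that window, so Kestara is at UTC−09:00.
05:15 UTC − 9h = 20:15 local (rolling into the previous day, 29 September 2027).

20:15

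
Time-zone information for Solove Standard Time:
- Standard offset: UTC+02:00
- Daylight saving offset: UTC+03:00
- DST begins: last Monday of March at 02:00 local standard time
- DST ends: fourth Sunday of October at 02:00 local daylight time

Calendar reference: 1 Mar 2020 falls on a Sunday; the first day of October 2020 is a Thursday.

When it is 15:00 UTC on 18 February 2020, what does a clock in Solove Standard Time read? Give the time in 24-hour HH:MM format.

17:00

1 March 2020 is a Sunday, so Mondays fall on 2, 9, 16, 23, 30; the last is March 30.
1 October 2020 is a Thursday, so the first Sunday is October 4 and the fourth is October 25.
At the standard offset (UTC+02:00), 15:00 UTC + 2h = 17:00 Solove Standard Time standard time.
Daylight saving runs 30 March – 25 October; the standard-time date in Solove Standard Time, 18 February 2020, is outside that window, so Solove Standard Time is on standard time at UTC+02:00.
15:00 UTC + 2h = 17:00 local.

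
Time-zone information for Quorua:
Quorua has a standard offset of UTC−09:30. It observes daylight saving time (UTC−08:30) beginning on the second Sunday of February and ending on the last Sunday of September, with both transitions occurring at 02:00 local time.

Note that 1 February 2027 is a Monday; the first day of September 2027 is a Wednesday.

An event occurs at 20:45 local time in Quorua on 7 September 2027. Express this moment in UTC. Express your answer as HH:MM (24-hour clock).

05:15

1 February 2027 is a Monday, so the first Sunday is February 7 and the second is February 14.
1 September 2027 is a Wednesday, so Sundays fall on 5, 12, 19, 26; the last is September 26.
7 September 2027 falls between 14 February and 26 September, so daylight saving is in effect and Quorua is at UTC−08:30.
20:45 local + 8h30m = 05:15 UTC (rolling into the next day, 8 September 2027).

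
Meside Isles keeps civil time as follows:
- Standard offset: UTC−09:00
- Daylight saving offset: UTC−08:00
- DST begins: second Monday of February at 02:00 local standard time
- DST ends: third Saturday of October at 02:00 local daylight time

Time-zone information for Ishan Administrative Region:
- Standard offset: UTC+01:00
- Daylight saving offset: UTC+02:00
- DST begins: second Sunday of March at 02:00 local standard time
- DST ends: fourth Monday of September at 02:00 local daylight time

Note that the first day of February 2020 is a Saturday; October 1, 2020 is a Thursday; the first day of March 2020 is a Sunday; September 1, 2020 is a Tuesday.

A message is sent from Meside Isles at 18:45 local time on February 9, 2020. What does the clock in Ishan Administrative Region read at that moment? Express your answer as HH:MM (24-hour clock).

1 February 2020 is a Saturday, so the first Monday is February 3 and the second is February 10.
1 October 2020 is a Thursday, so the first Saturday is October 3 and the third is October 17.
February 9, 2020 does not fall between 10 February and 17 October, so daylight saving is not in effect and Meside Isles is at UTC−09:00.
18:45 Meside Isles + 9h = 03:45 UTC (rolling into the next day, 10 February 2020).
1 March 2020 is a Sunday, so the first Sunday is March 1 and the second is March 8.
1 September 2020 is a Tuesday, so the first Monday is September 7 and the fourth is September 28.
At the standard offset (UTC+01:00), 03:45 UTC + 1h = 04:45 Ishan Administrative Region standard time.
The standard-time date in Ishan Administrative Region, February 10, 2020, does not fall between 8 March and 28 September, so daylight saving is not in effect and Ishan Administrative Region is at UTC+01:00.
03:45 UTC + 1h = 04:45 Ishan Administrative Region.

04:45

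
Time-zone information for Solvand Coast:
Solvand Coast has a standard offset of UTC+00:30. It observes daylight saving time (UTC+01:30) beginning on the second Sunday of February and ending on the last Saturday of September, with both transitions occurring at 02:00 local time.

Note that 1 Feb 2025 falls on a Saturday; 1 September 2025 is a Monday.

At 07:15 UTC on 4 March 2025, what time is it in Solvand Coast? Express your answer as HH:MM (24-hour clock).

1 February 2025 is a Saturday, so the first Sunday is February 2 and the second is February 9.
1 September 2025 is a Monday, so Saturdays fall on 6, 13, 20, 27; the last is September 27.
At the standard offset (UTC+00:30), 07:15 UTC + 0h30m = 07:45 Solvand Coast standard time.
The standard-time date in Solvand Coast, 4 March 2025, falls between 9 February and 27 September, so daylight saving is in effect and Solvand Coast is at UTC+01:30.
07:15 UTC + 1h30m = 08:45 local.

08:45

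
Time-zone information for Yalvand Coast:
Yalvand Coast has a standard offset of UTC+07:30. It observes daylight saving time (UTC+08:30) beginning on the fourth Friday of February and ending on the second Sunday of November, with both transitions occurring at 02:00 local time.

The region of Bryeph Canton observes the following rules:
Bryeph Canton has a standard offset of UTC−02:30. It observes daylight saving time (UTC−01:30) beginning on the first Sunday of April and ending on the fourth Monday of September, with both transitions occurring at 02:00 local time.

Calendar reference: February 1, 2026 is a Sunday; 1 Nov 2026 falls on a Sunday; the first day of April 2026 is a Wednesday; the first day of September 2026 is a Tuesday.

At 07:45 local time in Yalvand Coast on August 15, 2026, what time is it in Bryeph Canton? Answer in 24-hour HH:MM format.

1 February 2026 is a Sunday, so the first Friday is February 6 and the fourth is February 27.
1 November 2026 is a Sunday, so the first Sunday is November 1 and the second is November 8.
Daylight saving runs 27 February – 8 November; August 15, 2026 is inside that window, so Yalvand Coast is at UTC+08:30.
07:45 Yalvand Coast − 8h30m = 23:15 UTC (rolling into the previous day, 14 August 2026).
1 April 2026 is a Wednesday, so the first Sunday is April 5.
1 September 2026 is a Tuesday, so the first Monday is September 7 and the fourth is September 28.
At the standard offset (UTC−02:30), 23:15 UTC − 2h30m = 20:45 Bryeph Canton standard time.
The standard-time date in Bryeph Canton, August 14, 2026, lies within the daylight-saving period (5 April – 28 September), so Bryeph Canton is on daylight time, UTC−01:30.
23:15 UTC − 1h30m = 21:45 Bryeph Canton.

21:45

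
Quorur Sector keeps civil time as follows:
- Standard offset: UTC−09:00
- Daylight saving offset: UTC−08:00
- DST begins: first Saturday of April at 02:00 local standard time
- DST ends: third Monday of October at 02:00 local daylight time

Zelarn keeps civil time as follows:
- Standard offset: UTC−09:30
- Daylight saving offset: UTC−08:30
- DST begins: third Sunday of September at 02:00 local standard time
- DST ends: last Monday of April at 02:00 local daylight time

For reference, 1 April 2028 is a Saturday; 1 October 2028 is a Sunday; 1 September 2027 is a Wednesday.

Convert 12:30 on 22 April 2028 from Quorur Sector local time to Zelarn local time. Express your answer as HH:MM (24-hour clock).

1 April 2028 is a Saturday, so the first Saturday is April 1.
1 October 2028 is a Sunday, so the first Monday is October 2 and the third is October 16.
22 April 2028 falls between 1 April and 16 October, so daylight saving is in effect and Quorur Sector is at UTC−08:00.
12:30 Quorur Sector + 8h = 20:30 UTC.
1 September 2027 is a Wednesday, so the first Sunday is September 5 and the third is September 19.
1 April 2028 is a Saturday, so Mondays fall on 3, 10, 17, 24; the last is April 24.
At the standard offset (UTC−09:30), 20:30 UTC − 9h30m = 11:00 Zelarn standard time.
Daylight saving runs 19 September 2027 – 24 April 2028; the standard-time date in Zelarn, 22 April 2028, is inside that window, so Zelarn is at UTC−08:30.
20:30 UTC − 8h30m = 12:00 Zelarn.

12:00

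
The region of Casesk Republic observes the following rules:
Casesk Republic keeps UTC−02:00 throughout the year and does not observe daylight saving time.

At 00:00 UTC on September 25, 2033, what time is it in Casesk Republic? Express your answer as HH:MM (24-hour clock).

Casesk Republic stays on UTC−02:00 all year.
00:00 UTC − 2h = 22:00 local (rolling into the previous day, 24 September 2033).

22:00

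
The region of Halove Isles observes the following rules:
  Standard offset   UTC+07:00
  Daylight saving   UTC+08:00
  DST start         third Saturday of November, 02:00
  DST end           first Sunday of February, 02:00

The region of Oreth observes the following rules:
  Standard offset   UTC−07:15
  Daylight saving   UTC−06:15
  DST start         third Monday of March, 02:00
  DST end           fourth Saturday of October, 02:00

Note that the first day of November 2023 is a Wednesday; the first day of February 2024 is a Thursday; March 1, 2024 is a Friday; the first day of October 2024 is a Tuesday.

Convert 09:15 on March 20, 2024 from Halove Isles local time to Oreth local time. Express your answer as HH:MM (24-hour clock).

20:00

1 November 2023 is a Wednesday, so the first Saturday is November 4 and the third is November 18.
1 February 2024 is a Thursday, so the first Sunday is February 4.
March 20, 2024 does not fall between 18 November 2023 and 4 February 2024, so daylight saving is not in effect and Halove Isles is at UTC+07:00.
09:15 Halove Isles − 7h = 02:15 UTC.
1 March 2024 is a Friday, so the first Monday is March 4 and the third is March 18.
1 October 2024 is a Tuesday, so the first Saturday is October 5 and the fourth is October 26.
At the standard offset (UTC−07:15), 02:15 UTC − 7h15m = 19:00 Oreth standard time (rolling into the previous day, 19 March 2024).
The standard-time date in Oreth, March 19, 2024, falls between 18 March and 26 October, so daylight saving is in effect and Oreth is at UTC−06:15.
02:15 UTC − 6h15m = 20:00 Oreth (rolling into the previous day, 19 March 2024).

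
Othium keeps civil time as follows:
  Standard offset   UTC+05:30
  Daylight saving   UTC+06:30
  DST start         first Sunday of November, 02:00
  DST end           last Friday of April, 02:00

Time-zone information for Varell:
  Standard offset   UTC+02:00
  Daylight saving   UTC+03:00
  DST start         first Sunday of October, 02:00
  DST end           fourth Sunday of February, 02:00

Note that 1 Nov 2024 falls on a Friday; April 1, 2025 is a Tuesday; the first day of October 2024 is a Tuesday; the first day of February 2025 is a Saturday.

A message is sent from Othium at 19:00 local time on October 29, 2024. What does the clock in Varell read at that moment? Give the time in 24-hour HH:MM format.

16:30

1 November 2024 is a Friday, so the first Sunday is November 3.
1 April 2025 is a Tuesday, so Fridays fall on 4, 11, 18, 25; the last is April 25.
October 29, 2024 is outside the daylight-saving period (3 November 2024 – 25 April 2025), so Othium is on standard time, UTC+05:30.
19:00 Othium − 5h30m = 13:30 UTC.
1 October 2024 is a Tuesday, so the first Sunday is October 6.
1 February 2025 is a Saturday, so the first Sunday is February 2 and the fourth is February 23.
At the standard offset (UTC+02:00), 13:30 UTC + 2h = 15:30 Varell standard time.
Daylight saving runs 6 October 2024 – 23 February 2025; the standard-time date in Varell, October 29, 2024, is inside that window, so Varell is at UTC+03:00.
13:30 UTC + 3h = 16:30 Varell.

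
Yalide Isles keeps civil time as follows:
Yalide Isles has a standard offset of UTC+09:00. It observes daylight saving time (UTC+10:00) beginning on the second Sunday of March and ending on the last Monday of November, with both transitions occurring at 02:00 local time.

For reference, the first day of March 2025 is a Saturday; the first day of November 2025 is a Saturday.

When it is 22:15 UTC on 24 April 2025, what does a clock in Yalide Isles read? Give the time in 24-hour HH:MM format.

08:15

1 March 2025 is a Saturday, so the first Sunday is March 2 and the second is March 9.
1 November 2025 is a Saturday, so Mondays fall on 3, 10, 17, 24; the last is November 24.
At the standard offset (UTC+09:00), 22:15 UTC + 9h = 07:15 Yalide Isles standard time (rolling into the next day, 25 April 2025).
The standard-time date in Yalide Isles, 25 April 2025, lies within the daylight-saving period (9 March – 24 November), so Yalide Isles is on daylight time, UTC+10:00.
22:15 UTC + 10h = 08:15 local (rolling into the next day, 25 April 2025).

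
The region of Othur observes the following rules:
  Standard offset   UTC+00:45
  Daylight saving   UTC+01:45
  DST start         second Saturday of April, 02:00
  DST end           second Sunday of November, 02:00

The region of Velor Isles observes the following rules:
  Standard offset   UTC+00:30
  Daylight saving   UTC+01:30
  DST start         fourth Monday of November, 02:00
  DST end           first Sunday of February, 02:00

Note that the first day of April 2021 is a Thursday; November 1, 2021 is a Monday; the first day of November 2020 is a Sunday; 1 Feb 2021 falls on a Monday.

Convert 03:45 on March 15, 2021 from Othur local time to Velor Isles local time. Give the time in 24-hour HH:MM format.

03:30

1 April 2021 is a Thursday, so the first Saturday is April 3 and the second is April 10.
1 November 2021 is a Monday, so the first Sunday is November 7 and the second is November 14.
March 15, 2021 does not fall between 10 April and 14 November, so daylight saving is not in effect and Othur is at UTC+00:45.
03:45 Othur − 0h45m = 03:00 UTC.
1 November 2020 is a Sunday, so the first Monday is November 2 and the fourth is November 23.
1 February 2021 is a Monday, so the first Sunday is February 7.
At the standard offset (UTC+00:30), 03:00 UTC + 0h30m = 03:30 Velor Isles standard time.
The standard-time date in Velor Isles, March 15, 2021, is outside the daylight-saving period (23 November 2020 – 7 February 2021), so Velor Isles is on standard time, UTC+00:30.
03:00 UTC + 0h30m = 03:30 Velor Isles.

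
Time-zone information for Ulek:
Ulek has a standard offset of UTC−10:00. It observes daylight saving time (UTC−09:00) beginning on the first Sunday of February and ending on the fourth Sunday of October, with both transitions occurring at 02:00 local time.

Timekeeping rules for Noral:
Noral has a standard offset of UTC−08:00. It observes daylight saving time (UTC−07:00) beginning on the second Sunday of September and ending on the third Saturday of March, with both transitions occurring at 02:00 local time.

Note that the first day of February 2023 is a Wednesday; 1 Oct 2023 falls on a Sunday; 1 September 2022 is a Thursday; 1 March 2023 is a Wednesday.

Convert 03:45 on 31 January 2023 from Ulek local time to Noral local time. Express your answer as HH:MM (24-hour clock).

1 February 2023 is a Wednesday, so the first Sunday is February 5.
1 October 2023 is a Sunday, so the first Sunday is October 1 and the fourth is October 22.
Daylight saving runs 5 February – 22 October; 31 January 2023 is outside that window, so Ulek is on standard time at UTC−10:00.
03:45 Ulek + 10h = 13:45 UTC.
1 September 2022 is a Thursday, so the first Sunday is September 4 and the second is September 11.
1 March 2023 is a Wednesday, so the first Saturday is March 4 and the third is March 18.
At the standard offset (UTC−08:00), 13:45 UTC − 8h = 05:45 Noral standard time.
Daylight saving runs 11 September 2022 – 18 March 2023; the standard-time date in Noral, 31 January 2023, is inside that window, so Noral is at UTC−07:00.
13:45 UTC − 7h = 06:45 Noral.

06:45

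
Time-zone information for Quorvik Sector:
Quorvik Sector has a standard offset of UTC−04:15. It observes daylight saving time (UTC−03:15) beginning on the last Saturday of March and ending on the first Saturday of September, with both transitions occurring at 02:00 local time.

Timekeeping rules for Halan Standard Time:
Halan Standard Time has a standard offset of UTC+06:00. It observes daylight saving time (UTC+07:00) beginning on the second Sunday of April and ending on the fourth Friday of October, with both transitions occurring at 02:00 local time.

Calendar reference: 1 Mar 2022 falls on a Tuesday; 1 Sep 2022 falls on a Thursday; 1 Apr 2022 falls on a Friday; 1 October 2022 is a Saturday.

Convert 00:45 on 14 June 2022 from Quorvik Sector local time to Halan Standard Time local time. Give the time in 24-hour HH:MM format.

1 March 2022 is a Tuesday, so Saturdays fall on 5, 12, 19, 26; the last is March 26.
1 September 2022 is a Thursday, so the first Saturday is September 3.
Daylight saving runs 26 March – 3 September; 14 June 2022 is inside that window, so Quorvik Sector is at UTC−03:15.
00:45 Quorvik Sector + 3h15m = 04:00 UTC.
1 April 2022 is a Friday, so the first Sunday is April 3 and the second is April 10.
1 October 2022 is a Saturday, so the first Friday is October 7 and the fourth is October 28.
At the standard offset (UTC+06:00), 04:00 UTC + 6h = 10:00 Halan Standard Time standard time.
Daylight saving runs 10 April – 28 October; the standard-time date in Halan Standard Time, 14 June 2022, is inside that window, so Halan Standard Time is at UTC+07:00.
04:00 UTC + 7h = 11:00 Halan Standard Time.

11:00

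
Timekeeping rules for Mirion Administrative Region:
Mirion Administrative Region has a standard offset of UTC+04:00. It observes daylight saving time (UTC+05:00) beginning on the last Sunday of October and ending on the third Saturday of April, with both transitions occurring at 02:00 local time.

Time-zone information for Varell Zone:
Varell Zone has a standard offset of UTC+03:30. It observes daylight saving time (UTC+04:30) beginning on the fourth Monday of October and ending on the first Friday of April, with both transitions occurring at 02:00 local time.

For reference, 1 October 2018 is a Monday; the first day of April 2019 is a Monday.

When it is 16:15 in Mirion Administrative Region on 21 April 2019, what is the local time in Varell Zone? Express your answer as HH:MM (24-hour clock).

1 October 2018 is a Monday, so Sundays fall on 7, 14, 21, 28; the last is October 28.
1 April 2019 is a Monday, so the first Saturday is April 6 and the third is April 20.
21 April 2019 does not fall between 28 October 2018 and 20 April 2019, so daylight saving is not in effect and Mirion Administrative Region is at UTC+04:00.
16:15 Mirion Administrative Region − 4h = 12:15 UTC.
1 October 2018 is a Monday, so the first Monday is October 1 and the fourth is October 22.
1 April 2019 is a Monday, so the first Friday is April 5.
At the standard offset (UTC+03:30), 12:15 UTC + 3h30m = 15:45 Varell Zone standard time.
Daylight saving runs 22 October 2018 – 5 April 2019; the standard-time date in Varell Zone, 21 April 2019, is outside that window, so Varell Zone is on standard time at UTC+03:30.
12:15 UTC + 3h30m = 15:45 Varell Zone.

15:45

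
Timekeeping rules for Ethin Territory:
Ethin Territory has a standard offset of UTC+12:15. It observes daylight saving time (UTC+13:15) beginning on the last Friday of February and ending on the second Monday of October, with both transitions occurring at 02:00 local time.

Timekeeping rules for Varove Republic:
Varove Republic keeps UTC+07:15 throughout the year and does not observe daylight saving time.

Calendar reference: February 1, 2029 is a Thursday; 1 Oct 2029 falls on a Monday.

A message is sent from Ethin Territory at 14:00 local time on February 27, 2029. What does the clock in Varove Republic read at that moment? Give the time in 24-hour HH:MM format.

08:00

1 February 2029 is a Thursday, so Fridays fall on 2, 9, 16, 23; the last is February 23.
1 October 2029 is a Monday, so the first Monday is October 1 and the second is October 8.
Daylight saving runs 23 February – 8 October; February 27, 2029 is inside that window, so Ethin Territory is at UTC+13:15.
14:00 Ethin Territory − 13h15m = 00:45 UTC.
Varove Republic has no daylight saving, so its offset is UTC+07:15 year-round.
00:45 UTC + 7h15m = 08:00 Varove Republic.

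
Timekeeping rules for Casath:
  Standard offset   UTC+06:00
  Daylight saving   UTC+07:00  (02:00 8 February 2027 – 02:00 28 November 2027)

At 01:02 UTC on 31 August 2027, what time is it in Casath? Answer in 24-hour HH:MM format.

08:02

At the standard offset (UTC+06:00), 01:02 UTC + 6h = 07:02 Casath standard time.
The standard-time date in Casath, 31 August 2027, lies within the daylight-saving period (8 February – 28 November), so Casath is on daylight time, UTC+07:00.
01:02 UTC + 7h = 08:02 local.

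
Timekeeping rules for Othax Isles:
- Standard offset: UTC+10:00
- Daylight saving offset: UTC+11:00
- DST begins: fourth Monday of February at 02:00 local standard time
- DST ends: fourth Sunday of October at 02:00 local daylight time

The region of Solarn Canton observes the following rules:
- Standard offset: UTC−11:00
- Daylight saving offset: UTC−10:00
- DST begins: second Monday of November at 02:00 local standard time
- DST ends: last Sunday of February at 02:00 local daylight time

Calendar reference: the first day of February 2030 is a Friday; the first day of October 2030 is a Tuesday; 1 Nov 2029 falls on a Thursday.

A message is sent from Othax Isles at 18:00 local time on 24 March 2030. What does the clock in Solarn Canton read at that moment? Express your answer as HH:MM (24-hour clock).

20:00

1 February 2030 is a Friday, so the first Monday is February 4 and the fourth is February 25.
1 October 2030 is a Tuesday, so the first Sunday is October 6 and the fourth is October 27.
24 March 2030 falls between 25 February and 27 October, so daylight saving is in effect and Othax Isles is at UTC+11:00.
18:00 Othax Isles − 11h = 07:00 UTC.
1 November 2029 is a Thursday, so the first Monday is November 5 and the second is November 12.
1 February 2030 is a Friday, so Sundays fall on 3, 10, 17, 24; the last is February 24.
At the standard offset (UTC−11:00), 07:00 UTC − 11h = 20:00 Solarn Canton standard time (rolling into the previous day, 23 March 2030).
The standard-time date in Solarn Canton, 23 March 2030, is outside the daylight-saving period (12 November 2029 – 24 February 2030), so Solarn Canton is on standard time, UTC−11:00.
07:00 UTC − 11h = 20:00 Solarn Canton (rolling into the previous day, 23 March 2030).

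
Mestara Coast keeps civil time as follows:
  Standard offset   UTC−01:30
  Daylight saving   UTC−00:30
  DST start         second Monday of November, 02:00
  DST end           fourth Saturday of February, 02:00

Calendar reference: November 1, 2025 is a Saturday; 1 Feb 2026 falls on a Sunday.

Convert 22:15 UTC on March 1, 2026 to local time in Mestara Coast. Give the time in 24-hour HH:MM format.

1 November 2025 is a Saturday, so the first Monday is November 3 and the second is November 10.
1 February 2026 is a Sunday, so the first Saturday is February 7 and the fourth is February 28.
At the standard offset (UTC−01:30), 22:15 UTC − 1h30m = 20:45 Mestara Coast standard time.
The standard-time date in Mestara Coast, March 1, 2026, does not fall between 10 November 2025 and 28 February 2026, so daylight saving is not in effect and Mestara Coast is at UTC−01:30.
22:15 UTC − 1h30m = 20:45 local.

20:45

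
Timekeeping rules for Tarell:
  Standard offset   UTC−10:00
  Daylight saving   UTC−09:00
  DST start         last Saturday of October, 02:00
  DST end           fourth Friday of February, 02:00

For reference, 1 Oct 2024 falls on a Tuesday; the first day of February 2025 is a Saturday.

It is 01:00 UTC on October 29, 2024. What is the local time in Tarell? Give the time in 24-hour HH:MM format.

1 October 2024 is a Tuesday, so Saturdays fall on 5, 12, 19, 26; the last is October 26.
1 February 2025 is a Saturday, so the first Friday is February 7 and the fourth is February 28.
At the standard offset (UTC−10:00), 01:00 UTC − 10h = 15:00 Tarell standard time (rolling into the previous day, 28 October 2024).
Daylight saving runs 26 October 2024 – 28 February 2025; the standard-time date in Tarell, October 28, 2024, is inside that window, so Tarell is at UTC−09:00.
01:00 UTC − 9h = 16:00 local (rolling into the previous day, 28 October 2024).

16:00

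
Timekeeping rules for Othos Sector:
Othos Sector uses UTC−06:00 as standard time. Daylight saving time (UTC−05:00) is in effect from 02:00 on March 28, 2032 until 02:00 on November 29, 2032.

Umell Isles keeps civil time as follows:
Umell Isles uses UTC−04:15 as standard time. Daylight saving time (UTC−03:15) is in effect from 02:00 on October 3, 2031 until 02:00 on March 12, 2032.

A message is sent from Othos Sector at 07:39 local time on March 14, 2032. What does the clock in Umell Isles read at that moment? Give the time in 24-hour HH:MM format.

March 14, 2032 does not fall between 28 March and 29 November, so daylight saving is not in effect and Othos Sector is at UTC−06:00.
07:39 Othos Sector + 6h = 13:39 UTC.
At the standard offset (UTC−04:15), 13:39 UTC − 4h15m = 09:24 Umell Isles standard time.
Daylight saving runs 3 October 2031 – 12 March 2032; the standard-time date in Umell Isles, March 14, 2032, is outside that window, so Umell Isles is on standard time at UTC−04:15.
13:39 UTC − 4h15m = 09:24 Umell Isles.

09:24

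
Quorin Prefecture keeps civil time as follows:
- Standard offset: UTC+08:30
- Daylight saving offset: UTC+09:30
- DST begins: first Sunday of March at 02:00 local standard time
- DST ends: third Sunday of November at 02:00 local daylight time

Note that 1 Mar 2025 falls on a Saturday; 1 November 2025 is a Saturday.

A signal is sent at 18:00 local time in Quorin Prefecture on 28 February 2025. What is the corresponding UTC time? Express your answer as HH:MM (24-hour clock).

09:30

1 March 2025 is a Saturday, so the first Sunday is March 2.
1 November 2025 is a Saturday, so the first Sunday is November 2 and the third is November 16.
28 February 2025 does not fall between 2 March and 16 November, so daylight saving is not in effect and Quorin Prefecture is at UTC+08:30.
18:00 local − 8h30m = 09:30 UTC.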